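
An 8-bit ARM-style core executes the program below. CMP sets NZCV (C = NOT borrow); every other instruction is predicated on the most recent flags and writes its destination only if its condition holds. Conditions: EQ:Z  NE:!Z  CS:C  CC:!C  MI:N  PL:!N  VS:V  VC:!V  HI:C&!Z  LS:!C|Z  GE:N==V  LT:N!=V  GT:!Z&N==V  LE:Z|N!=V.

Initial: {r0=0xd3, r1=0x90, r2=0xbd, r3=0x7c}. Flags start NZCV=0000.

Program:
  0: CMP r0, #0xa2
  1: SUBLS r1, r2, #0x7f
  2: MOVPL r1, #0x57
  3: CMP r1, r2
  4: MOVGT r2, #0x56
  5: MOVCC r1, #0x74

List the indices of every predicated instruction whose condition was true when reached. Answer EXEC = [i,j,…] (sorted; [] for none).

[0] flags=0010 → (cmp)
[1] flags=0010 LS?F → skip
[2] flags=0010 PL?T → r1=0x57
[3] flags=1001 → (cmp)
[4] flags=1001 GT?T → r2=0x56
[5] flags=1001 CC?T → r1=0x74

EXEC = [2,4,5]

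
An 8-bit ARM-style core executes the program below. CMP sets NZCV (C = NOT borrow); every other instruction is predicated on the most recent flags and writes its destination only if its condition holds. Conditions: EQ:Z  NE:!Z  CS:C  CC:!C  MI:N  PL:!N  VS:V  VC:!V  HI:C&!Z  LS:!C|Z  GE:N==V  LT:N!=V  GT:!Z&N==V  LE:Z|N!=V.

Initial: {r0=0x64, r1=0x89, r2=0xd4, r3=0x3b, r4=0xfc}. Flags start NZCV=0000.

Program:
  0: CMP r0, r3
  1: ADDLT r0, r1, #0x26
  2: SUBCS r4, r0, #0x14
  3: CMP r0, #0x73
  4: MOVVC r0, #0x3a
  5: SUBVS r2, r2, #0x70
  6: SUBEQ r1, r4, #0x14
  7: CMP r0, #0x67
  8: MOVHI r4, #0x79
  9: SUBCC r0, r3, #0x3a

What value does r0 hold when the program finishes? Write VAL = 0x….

[0] flags=0010 → (cmp)
[1] flags=0010 LT?F → skip
[2] flags=0010 CS?T → r4=0x50
[3] flags=1000 → (cmp)
[4] flags=1000 VC?T → r0=0x3a
[5] flags=1000 VS?F → skip
[6] flags=1000 EQ?F → skip
[7] flags=1000 → (cmp)
[8] flags=1000 HI?F → skip
[9] flags=1000 CC?T → r0=0x01

VAL = 0x01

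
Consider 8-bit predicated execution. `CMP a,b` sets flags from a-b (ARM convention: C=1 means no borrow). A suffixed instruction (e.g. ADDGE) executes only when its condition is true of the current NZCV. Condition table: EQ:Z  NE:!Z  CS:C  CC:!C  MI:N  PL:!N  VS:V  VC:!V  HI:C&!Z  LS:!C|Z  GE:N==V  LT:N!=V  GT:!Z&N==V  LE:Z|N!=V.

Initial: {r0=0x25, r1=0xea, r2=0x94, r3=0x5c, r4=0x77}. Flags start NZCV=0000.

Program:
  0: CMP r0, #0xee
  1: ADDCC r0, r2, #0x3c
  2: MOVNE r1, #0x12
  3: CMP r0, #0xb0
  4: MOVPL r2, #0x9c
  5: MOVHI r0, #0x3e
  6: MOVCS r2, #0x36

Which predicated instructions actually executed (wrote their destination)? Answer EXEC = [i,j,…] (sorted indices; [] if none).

0: ✓ CMP  NZCV=0000
1: ✓ ADDCC  r0←0xd0
2: ✓ MOVNE  r1←0x12
3: ✓ CMP  NZCV=0010
4: ✓ MOVPL  r2←0x9c
5: ✓ MOVHI  r0←0x3e
6: ✓ MOVCS  r2←0x36

EXEC = [1,2,4,5,6]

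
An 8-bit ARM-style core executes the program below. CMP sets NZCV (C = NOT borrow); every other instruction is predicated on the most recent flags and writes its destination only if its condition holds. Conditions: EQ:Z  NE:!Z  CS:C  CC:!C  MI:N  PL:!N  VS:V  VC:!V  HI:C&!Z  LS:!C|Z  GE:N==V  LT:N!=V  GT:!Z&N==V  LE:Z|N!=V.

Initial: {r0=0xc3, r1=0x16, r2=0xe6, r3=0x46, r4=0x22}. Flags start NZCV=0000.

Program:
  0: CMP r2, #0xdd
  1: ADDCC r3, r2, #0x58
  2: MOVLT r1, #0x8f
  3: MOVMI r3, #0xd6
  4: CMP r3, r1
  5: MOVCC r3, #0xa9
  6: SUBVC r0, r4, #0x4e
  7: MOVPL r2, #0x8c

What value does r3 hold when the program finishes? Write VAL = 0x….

VAL = 0x46

0: ✓ CMP  NZCV=0010
1: · ADDCC
2: · MOVLT
3: · MOVMI
4: ✓ CMP  NZCV=0010
5: · MOVCC
6: ✓ SUBVC  r0←0xd4
7: ✓ MOVPL  r2←0x8c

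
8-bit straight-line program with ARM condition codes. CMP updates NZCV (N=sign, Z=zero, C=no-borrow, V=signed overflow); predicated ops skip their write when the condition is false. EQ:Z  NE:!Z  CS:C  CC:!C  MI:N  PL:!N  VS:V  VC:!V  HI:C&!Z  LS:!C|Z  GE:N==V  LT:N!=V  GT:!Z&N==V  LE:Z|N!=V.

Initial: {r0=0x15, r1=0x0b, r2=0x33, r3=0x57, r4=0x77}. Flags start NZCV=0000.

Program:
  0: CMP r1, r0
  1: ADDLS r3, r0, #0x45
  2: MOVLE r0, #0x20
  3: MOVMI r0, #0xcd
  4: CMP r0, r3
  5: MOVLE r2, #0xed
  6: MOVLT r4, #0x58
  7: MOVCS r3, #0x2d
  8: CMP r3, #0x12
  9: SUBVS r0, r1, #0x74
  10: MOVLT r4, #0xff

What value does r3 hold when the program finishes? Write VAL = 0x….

VAL = 0x2d

0: ✓ CMP  NZCV=1000
1: ✓ ADDLS  r3←0x5a
2: ✓ MOVLE  r0←0x20
3: ✓ MOVMI  r0←0xcd
4: ✓ CMP  NZCV=0011
5: ✓ MOVLE  r2←0xed
6: ✓ MOVLT  r4←0x58
7: ✓ MOVCS  r3←0x2d
8: ✓ CMP  NZCV=0010
9: · SUBVS
10: · MOVLT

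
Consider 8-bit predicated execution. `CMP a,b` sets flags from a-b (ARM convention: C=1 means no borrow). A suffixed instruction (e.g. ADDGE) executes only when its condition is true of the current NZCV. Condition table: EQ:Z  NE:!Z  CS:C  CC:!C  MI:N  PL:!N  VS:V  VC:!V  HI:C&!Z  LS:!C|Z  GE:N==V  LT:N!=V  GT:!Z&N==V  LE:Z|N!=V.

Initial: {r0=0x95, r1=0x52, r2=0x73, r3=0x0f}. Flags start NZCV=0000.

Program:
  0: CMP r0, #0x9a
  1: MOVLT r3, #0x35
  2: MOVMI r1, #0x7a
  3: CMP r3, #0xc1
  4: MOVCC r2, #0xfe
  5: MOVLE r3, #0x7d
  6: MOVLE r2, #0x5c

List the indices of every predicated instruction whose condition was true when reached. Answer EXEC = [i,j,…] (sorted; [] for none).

EXEC = [1,2,4]

[0] flags=1000 → (cmp)
[1] flags=1000 LT?T → r3=0x35
[2] flags=1000 MI?T → r1=0x7a
[3] flags=0000 → (cmp)
[4] flags=0000 CC?T → r2=0xfe
[5] flags=0000 LE?F → skip
[6] flags=0000 LE?F → skip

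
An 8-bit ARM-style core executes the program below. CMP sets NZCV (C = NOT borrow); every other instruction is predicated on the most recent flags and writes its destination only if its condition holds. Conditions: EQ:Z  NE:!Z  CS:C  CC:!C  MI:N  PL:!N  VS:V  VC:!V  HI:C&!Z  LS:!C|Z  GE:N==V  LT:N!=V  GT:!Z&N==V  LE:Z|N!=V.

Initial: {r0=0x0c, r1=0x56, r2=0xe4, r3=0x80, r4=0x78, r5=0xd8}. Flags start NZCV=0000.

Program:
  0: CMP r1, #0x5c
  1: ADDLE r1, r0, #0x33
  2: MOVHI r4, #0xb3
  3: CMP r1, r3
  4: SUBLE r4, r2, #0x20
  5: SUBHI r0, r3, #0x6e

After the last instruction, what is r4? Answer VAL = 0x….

[0] flags=1000 → (cmp)
[1] flags=1000 LE?T → r1=0x3f
[2] flags=1000 HI?F → skip
[3] flags=1001 → (cmp)
[4] flags=1001 LE?F → skip
[5] flags=1001 HI?F → skip

VAL = 0x78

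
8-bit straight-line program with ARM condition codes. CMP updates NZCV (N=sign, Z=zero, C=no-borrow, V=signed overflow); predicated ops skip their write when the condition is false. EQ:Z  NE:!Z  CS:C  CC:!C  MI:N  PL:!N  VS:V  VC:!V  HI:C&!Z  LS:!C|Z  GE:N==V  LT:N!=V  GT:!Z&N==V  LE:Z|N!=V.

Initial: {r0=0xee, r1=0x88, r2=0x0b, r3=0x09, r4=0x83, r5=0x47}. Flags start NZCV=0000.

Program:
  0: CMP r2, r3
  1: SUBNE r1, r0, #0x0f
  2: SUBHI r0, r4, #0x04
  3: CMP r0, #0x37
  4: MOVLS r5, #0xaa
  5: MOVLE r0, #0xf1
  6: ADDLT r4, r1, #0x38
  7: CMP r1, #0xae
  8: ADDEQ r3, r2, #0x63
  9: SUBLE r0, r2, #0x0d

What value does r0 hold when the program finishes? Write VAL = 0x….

VAL = 0x7f

0: ✓ CMP  NZCV=0010
1: ✓ SUBNE  r1←0xdf
2: ✓ SUBHI  r0←0x7f
3: ✓ CMP  NZCV=0010
4: · MOVLS
5: · MOVLE
6: · ADDLT
7: ✓ CMP  NZCV=0010
8: · ADDEQ
9: · SUBLE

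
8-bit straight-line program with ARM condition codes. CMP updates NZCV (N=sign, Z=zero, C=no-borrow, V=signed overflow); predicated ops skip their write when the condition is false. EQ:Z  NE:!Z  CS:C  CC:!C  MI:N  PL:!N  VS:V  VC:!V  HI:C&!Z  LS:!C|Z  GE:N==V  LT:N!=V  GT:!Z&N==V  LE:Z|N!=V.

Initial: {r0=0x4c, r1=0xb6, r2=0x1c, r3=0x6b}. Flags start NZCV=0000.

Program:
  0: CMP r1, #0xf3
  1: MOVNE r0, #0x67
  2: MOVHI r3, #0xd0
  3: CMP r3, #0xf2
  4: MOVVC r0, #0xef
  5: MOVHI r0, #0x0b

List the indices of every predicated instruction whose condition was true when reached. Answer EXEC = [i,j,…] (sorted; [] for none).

0: ✓ CMP  NZCV=1000
1: ✓ MOVNE  r0←0x67
2: · MOVHI
3: ✓ CMP  NZCV=0000
4: ✓ MOVVC  r0←0xef
5: · MOVHI

EXEC = [1,4]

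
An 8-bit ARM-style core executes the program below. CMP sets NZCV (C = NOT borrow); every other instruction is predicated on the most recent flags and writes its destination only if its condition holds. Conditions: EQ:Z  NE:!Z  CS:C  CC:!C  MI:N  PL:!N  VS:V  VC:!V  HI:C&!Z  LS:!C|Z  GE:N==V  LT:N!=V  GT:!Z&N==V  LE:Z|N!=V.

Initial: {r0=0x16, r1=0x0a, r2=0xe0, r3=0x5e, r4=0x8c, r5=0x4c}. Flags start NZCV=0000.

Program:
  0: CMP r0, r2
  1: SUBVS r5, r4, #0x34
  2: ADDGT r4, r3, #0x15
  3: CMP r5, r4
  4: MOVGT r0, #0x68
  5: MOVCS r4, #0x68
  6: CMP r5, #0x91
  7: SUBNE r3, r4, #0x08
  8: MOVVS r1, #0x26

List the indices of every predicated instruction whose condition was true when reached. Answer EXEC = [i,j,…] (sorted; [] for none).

EXEC = [2,7,8]

[0] flags=0000 → (cmp)
[1] flags=0000 VS?F → skip
[2] flags=0000 GT?T → r4=0x73
[3] flags=1000 → (cmp)
[4] flags=1000 GT?F → skip
[5] flags=1000 CS?F → skip
[6] flags=1001 → (cmp)
[7] flags=1001 NE?T → r3=0x6b
[8] flags=1001 VS?T → r1=0x26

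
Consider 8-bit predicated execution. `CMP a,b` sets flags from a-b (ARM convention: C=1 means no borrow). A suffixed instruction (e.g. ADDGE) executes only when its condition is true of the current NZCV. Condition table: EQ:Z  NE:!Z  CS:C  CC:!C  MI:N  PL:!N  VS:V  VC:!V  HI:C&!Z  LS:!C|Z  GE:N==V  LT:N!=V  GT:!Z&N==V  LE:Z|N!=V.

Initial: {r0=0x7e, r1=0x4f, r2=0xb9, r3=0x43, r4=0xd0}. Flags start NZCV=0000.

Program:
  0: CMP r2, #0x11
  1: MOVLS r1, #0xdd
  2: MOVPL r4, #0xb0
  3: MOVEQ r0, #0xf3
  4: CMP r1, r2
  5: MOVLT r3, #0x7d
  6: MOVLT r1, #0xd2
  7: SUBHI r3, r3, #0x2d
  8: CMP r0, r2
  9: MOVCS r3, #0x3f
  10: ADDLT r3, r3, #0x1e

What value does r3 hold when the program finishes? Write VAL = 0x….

[0] flags=1010 → (cmp)
[1] flags=1010 LS?F → skip
[2] flags=1010 PL?F → skip
[3] flags=1010 EQ?F → skip
[4] flags=1001 → (cmp)
[5] flags=1001 LT?F → skip
[6] flags=1001 LT?F → skip
[7] flags=1001 HI?F → skip
[8] flags=1001 → (cmp)
[9] flags=1001 CS?F → skip
[10] flags=1001 LT?F → skip

VAL = 0x43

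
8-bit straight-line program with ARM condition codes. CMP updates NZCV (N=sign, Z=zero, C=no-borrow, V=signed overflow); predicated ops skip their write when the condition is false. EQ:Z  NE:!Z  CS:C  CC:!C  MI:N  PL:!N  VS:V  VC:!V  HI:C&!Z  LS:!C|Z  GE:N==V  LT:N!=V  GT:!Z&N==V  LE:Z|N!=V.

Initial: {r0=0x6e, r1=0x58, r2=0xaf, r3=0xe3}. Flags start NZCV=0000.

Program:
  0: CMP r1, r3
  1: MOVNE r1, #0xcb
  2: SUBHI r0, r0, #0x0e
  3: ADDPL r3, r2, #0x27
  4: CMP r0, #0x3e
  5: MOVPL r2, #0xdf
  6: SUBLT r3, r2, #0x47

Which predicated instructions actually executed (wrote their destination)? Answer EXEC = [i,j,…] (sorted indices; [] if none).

0: ✓ CMP  NZCV=0000
1: ✓ MOVNE  r1←0xcb
2: · SUBHI
3: ✓ ADDPL  r3←0xd6
4: ✓ CMP  NZCV=0010
5: ✓ MOVPL  r2←0xdf
6: · SUBLT

EXEC = [1,3,5]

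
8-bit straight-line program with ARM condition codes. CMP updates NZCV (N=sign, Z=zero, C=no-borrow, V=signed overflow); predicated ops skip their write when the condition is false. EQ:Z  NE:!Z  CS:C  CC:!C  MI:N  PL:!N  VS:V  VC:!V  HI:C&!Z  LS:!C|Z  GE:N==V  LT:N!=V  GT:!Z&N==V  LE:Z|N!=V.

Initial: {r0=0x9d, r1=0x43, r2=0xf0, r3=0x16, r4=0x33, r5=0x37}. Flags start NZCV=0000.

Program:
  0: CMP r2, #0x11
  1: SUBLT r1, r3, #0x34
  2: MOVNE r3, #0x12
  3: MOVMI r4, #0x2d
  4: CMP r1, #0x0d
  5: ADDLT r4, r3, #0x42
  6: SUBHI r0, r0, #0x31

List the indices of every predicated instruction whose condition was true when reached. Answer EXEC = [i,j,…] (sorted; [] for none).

EXEC = [1,2,3,5,6]

[0] flags=1010 → (cmp)
[1] flags=1010 LT?T → r1=0xe2
[2] flags=1010 NE?T → r3=0x12
[3] flags=1010 MI?T → r4=0x2d
[4] flags=1010 → (cmp)
[5] flags=1010 LT?T → r4=0x54
[6] flags=1010 HI?T → r0=0x6c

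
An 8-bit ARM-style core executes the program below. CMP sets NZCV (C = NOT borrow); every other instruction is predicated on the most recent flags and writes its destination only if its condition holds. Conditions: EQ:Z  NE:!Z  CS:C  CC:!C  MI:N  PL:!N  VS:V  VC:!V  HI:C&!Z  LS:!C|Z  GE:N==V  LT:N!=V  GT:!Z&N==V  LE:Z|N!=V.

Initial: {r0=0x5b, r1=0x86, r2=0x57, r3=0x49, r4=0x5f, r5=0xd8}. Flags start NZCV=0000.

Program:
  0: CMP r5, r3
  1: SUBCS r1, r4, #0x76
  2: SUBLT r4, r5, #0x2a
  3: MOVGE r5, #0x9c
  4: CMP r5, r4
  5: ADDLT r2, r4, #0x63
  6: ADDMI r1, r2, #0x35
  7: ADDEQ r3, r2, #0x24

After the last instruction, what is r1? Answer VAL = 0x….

[0] flags=1010 → (cmp)
[1] flags=1010 CS?T → r1=0xe9
[2] flags=1010 LT?T → r4=0xae
[3] flags=1010 GE?F → skip
[4] flags=0010 → (cmp)
[5] flags=0010 LT?F → skip
[6] flags=0010 MI?F → skip
[7] flags=0010 EQ?F → skip

VAL = 0xe9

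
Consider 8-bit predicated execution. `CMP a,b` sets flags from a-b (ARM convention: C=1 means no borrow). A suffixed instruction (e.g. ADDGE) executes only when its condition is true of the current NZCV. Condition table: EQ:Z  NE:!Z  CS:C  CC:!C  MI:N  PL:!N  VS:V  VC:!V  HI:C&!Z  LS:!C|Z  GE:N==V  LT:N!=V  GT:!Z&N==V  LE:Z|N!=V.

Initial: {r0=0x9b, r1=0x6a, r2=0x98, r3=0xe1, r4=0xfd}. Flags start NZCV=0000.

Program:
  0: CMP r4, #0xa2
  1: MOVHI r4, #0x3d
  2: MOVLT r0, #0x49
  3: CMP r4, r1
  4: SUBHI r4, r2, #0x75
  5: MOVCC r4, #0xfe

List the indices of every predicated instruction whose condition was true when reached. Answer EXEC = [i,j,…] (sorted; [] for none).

EXEC = [1,5]

0: ✓ CMP  NZCV=0010
1: ✓ MOVHI  r4←0x3d
2: · MOVLT
3: ✓ CMP  NZCV=1000
4: · SUBHI
5: ✓ MOVCC  r4←0xfe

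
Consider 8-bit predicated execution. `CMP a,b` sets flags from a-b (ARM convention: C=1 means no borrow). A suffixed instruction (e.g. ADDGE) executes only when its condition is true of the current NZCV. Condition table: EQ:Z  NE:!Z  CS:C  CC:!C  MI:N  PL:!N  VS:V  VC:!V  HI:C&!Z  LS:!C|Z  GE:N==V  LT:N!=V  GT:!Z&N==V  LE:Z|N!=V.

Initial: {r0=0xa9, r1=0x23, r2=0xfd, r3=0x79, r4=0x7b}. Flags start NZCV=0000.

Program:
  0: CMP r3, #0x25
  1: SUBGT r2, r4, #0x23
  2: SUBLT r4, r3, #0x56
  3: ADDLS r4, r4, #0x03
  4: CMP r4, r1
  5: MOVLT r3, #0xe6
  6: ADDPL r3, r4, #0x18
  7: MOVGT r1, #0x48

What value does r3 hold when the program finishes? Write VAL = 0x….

0: ✓ CMP  NZCV=0010
1: ✓ SUBGT  r2←0x58
2: · SUBLT
3: · ADDLS
4: ✓ CMP  NZCV=0010
5: · MOVLT
6: ✓ ADDPL  r3←0x93
7: ✓ MOVGT  r1←0x48

VAL = 0x93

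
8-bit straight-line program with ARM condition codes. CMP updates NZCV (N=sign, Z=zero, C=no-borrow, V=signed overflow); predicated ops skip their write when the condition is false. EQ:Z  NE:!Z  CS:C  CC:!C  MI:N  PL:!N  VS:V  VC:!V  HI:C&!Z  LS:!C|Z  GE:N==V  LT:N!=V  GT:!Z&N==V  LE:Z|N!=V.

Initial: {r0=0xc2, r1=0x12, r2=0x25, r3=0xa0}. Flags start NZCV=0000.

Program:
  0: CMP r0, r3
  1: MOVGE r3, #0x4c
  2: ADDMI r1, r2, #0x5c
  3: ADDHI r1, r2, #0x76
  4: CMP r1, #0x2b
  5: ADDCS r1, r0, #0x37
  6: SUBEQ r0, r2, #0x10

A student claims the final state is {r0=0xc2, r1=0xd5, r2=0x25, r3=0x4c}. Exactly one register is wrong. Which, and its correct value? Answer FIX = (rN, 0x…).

0: ✓ CMP  NZCV=0010
1: ✓ MOVGE  r3←0x4c
2: · ADDMI
3: ✓ ADDHI  r1←0x9b
4: ✓ CMP  NZCV=0011
5: ✓ ADDCS  r1←0xf9
6: · SUBEQ

FIX = (r1, 0xf9)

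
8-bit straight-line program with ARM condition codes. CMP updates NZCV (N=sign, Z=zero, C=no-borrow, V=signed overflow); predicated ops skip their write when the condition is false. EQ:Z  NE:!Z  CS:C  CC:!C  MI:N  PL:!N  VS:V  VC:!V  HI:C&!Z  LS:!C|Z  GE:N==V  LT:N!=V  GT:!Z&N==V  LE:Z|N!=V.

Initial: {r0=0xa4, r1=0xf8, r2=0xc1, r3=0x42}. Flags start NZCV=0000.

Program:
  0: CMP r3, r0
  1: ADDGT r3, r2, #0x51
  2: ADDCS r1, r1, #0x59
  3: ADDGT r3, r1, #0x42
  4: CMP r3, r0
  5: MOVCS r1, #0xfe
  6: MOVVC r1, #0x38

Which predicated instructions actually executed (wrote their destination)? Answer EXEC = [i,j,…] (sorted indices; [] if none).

[0] flags=1001 → (cmp)
[1] flags=1001 GT?T → r3=0x12
[2] flags=1001 CS?F → skip
[3] flags=1001 GT?T → r3=0x3a
[4] flags=1001 → (cmp)
[5] flags=1001 CS?F → skip
[6] flags=1001 VC?F → skip

EXEC = [1,3]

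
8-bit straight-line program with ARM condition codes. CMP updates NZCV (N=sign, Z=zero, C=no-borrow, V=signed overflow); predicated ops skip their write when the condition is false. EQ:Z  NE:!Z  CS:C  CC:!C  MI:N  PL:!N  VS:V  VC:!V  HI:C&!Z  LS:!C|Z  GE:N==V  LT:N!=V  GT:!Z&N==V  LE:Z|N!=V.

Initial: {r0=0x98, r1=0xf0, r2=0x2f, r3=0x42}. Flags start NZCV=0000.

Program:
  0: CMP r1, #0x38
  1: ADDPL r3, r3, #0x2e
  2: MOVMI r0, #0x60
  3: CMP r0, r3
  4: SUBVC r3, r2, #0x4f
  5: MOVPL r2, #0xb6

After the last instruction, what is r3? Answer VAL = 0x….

0: ✓ CMP  NZCV=1010
1: · ADDPL
2: ✓ MOVMI  r0←0x60
3: ✓ CMP  NZCV=0010
4: ✓ SUBVC  r3←0xe0
5: ✓ MOVPL  r2←0xb6

VAL = 0xe0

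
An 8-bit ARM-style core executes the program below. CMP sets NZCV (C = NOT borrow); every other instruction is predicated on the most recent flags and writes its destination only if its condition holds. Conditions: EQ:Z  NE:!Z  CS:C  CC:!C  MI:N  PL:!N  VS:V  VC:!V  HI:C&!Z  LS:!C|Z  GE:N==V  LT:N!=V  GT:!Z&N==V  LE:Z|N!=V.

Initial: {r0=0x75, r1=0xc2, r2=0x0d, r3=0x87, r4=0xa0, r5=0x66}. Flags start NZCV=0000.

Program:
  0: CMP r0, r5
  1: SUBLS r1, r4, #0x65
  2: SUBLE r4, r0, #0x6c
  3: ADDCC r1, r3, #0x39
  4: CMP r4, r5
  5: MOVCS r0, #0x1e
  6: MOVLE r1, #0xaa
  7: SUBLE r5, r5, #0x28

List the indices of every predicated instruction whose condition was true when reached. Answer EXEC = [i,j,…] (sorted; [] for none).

[0] flags=0010 → (cmp)
[1] flags=0010 LS?F → skip
[2] flags=0010 LE?F → skip
[3] flags=0010 CC?F → skip
[4] flags=0011 → (cmp)
[5] flags=0011 CS?T → r0=0x1e
[6] flags=0011 LE?T → r1=0xaa
[7] flags=0011 LE?T → r5=0x3e

EXEC = [5,6,7]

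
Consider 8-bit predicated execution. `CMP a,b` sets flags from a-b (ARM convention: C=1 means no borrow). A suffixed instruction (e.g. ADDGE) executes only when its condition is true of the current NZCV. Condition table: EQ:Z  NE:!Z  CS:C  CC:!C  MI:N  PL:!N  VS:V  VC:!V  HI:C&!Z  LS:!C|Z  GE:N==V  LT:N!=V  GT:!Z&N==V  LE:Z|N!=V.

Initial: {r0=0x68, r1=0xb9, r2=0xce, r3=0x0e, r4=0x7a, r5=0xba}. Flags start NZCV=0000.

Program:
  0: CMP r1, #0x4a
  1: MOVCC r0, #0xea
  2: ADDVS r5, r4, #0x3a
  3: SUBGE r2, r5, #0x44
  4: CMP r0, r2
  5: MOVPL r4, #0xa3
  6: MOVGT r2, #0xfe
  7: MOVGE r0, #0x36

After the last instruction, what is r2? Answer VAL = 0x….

0: ✓ CMP  NZCV=0011
1: · MOVCC
2: ✓ ADDVS  r5←0xb4
3: · SUBGE
4: ✓ CMP  NZCV=1001
5: · MOVPL
6: ✓ MOVGT  r2←0xfe
7: ✓ MOVGE  r0←0x36

VAL = 0xfe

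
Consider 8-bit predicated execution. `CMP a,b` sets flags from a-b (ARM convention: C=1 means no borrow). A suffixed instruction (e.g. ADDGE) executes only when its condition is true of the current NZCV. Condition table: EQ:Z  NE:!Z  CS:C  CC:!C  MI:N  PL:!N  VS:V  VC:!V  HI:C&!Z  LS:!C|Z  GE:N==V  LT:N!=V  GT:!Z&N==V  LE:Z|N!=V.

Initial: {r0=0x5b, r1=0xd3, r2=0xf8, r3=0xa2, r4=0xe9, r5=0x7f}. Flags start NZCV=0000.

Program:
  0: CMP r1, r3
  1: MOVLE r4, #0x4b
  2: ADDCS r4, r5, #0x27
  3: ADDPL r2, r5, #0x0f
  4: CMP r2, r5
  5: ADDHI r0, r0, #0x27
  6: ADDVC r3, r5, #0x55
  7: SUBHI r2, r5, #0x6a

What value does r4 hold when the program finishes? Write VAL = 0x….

VAL = 0xa6

0: ✓ CMP  NZCV=0010
1: · MOVLE
2: ✓ ADDCS  r4←0xa6
3: ✓ ADDPL  r2←0x8e
4: ✓ CMP  NZCV=0011
5: ✓ ADDHI  r0←0x82
6: · ADDVC
7: ✓ SUBHI  r2←0x15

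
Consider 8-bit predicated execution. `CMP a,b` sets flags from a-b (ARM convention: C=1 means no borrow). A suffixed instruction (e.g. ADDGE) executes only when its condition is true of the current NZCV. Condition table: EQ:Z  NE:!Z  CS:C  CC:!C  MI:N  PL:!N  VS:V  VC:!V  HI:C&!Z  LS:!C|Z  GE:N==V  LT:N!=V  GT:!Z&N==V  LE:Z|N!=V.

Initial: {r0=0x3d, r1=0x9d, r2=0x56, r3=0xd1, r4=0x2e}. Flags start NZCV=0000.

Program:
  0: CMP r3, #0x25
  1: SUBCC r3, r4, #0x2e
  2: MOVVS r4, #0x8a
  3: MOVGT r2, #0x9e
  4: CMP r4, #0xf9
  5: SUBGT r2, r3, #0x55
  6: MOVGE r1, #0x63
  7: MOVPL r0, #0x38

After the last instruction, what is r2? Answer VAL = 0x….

VAL = 0x7c

[0] flags=1010 → (cmp)
[1] flags=1010 CC?F → skip
[2] flags=1010 VS?F → skip
[3] flags=1010 GT?F → skip
[4] flags=0000 → (cmp)
[5] flags=0000 GT?T → r2=0x7c
[6] flags=0000 GE?T → r1=0x63
[7] flags=0000 PL?T → r0=0x38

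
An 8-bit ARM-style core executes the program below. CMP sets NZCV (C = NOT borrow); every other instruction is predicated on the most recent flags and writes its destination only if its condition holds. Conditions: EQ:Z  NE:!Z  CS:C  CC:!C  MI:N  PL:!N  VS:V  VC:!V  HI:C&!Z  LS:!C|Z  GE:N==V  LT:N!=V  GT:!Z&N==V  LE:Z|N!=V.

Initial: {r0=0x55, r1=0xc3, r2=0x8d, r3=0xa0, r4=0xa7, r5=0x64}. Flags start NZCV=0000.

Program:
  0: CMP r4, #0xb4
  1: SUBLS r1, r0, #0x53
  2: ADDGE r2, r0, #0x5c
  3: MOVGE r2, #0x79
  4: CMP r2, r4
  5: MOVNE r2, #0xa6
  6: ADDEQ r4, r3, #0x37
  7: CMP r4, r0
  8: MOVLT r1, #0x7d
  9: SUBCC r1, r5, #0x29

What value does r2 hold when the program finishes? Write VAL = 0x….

VAL = 0xa6

0: ✓ CMP  NZCV=1000
1: ✓ SUBLS  r1←0x02
2: · ADDGE
3: · MOVGE
4: ✓ CMP  NZCV=1000
5: ✓ MOVNE  r2←0xa6
6: · ADDEQ
7: ✓ CMP  NZCV=0011
8: ✓ MOVLT  r1←0x7d
9: · SUBCC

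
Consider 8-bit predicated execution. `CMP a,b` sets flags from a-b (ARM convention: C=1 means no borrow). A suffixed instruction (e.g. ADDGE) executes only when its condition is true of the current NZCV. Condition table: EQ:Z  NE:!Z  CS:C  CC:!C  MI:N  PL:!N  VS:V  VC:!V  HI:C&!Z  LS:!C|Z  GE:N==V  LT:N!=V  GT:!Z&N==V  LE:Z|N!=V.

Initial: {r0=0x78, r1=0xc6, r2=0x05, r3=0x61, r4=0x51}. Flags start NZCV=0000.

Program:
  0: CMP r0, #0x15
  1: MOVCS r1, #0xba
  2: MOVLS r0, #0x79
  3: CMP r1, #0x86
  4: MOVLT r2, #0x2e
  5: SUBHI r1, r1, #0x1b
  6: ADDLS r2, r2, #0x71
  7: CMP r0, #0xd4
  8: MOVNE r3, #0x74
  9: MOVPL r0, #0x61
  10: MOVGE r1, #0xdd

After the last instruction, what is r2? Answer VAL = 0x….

VAL = 0x05

[0] flags=0010 → (cmp)
[1] flags=0010 CS?T → r1=0xba
[2] flags=0010 LS?F → skip
[3] flags=0010 → (cmp)
[4] flags=0010 LT?F → skip
[5] flags=0010 HI?T → r1=0x9f
[6] flags=0010 LS?F → skip
[7] flags=1001 → (cmp)
[8] flags=1001 NE?T → r3=0x74
[9] flags=1001 PL?F → skip
[10] flags=1001 GE?T → r1=0xdd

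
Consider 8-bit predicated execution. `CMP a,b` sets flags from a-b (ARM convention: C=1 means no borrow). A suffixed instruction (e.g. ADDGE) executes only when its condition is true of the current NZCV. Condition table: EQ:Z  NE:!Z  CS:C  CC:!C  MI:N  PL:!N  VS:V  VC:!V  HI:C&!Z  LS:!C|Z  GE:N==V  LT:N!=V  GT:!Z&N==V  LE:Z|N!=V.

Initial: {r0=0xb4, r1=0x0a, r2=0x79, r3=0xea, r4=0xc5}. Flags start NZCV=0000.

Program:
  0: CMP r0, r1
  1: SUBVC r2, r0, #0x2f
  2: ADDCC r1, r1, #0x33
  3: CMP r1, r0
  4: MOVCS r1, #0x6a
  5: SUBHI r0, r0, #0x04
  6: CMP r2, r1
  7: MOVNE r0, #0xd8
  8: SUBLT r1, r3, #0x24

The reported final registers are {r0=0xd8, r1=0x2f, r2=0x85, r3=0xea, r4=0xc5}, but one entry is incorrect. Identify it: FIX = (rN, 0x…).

[0] flags=1010 → (cmp)
[1] flags=1010 VC?T → r2=0x85
[2] flags=1010 CC?F → skip
[3] flags=0000 → (cmp)
[4] flags=0000 CS?F → skip
[5] flags=0000 HI?F → skip
[6] flags=0011 → (cmp)
[7] flags=0011 NE?T → r0=0xd8
[8] flags=0011 LT?T → r1=0xc6

FIX = (r1, 0xc6)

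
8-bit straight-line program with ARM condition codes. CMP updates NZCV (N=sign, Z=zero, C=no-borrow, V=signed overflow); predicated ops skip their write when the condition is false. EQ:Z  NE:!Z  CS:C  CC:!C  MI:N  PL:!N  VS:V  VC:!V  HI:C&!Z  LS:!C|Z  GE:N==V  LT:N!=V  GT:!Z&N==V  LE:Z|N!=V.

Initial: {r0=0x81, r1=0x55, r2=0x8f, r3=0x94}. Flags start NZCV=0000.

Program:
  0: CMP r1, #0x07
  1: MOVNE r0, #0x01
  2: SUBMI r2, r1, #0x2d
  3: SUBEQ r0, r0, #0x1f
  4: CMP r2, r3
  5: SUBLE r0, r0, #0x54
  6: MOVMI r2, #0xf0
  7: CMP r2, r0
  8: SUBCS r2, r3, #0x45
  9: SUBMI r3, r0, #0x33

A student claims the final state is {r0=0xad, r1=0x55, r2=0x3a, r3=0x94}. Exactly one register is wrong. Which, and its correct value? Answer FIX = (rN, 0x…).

FIX = (r2, 0x4f)

0: ✓ CMP  NZCV=0010
1: ✓ MOVNE  r0←0x01
2: · SUBMI
3: · SUBEQ
4: ✓ CMP  NZCV=1000
5: ✓ SUBLE  r0←0xad
6: ✓ MOVMI  r2←0xf0
7: ✓ CMP  NZCV=0010
8: ✓ SUBCS  r2←0x4f
9: · SUBMI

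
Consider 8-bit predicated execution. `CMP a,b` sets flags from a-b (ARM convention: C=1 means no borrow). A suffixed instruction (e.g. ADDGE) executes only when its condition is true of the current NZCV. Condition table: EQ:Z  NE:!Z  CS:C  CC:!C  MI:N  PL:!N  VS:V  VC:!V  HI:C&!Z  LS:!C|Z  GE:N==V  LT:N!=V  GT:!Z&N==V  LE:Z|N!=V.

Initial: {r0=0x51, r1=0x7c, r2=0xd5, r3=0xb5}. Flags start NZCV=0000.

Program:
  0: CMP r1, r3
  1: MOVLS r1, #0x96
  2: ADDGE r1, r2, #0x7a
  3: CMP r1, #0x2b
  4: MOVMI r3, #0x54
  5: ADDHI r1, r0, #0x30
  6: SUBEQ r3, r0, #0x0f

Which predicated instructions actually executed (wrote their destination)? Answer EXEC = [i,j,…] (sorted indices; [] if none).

EXEC = [1,2,5]

0: ✓ CMP  NZCV=1001
1: ✓ MOVLS  r1←0x96
2: ✓ ADDGE  r1←0x4f
3: ✓ CMP  NZCV=0010
4: · MOVMI
5: ✓ ADDHI  r1←0x81
6: · SUBEQ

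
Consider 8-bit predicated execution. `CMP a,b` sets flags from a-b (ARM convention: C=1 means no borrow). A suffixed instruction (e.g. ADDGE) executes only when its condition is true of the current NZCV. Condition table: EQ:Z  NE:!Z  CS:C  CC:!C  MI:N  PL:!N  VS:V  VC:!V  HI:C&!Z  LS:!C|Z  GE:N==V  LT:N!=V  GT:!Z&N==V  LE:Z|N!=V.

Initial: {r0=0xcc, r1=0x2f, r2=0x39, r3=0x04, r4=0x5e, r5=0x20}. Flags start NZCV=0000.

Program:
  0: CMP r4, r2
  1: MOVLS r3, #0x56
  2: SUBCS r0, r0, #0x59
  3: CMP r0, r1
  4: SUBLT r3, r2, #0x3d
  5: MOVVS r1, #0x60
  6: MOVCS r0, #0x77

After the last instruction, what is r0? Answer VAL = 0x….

[0] flags=0010 → (cmp)
[1] flags=0010 LS?F → skip
[2] flags=0010 CS?T → r0=0x73
[3] flags=0010 → (cmp)
[4] flags=0010 LT?F → skip
[5] flags=0010 VS?F → skip
[6] flags=0010 CS?T → r0=0x77

VAL = 0x77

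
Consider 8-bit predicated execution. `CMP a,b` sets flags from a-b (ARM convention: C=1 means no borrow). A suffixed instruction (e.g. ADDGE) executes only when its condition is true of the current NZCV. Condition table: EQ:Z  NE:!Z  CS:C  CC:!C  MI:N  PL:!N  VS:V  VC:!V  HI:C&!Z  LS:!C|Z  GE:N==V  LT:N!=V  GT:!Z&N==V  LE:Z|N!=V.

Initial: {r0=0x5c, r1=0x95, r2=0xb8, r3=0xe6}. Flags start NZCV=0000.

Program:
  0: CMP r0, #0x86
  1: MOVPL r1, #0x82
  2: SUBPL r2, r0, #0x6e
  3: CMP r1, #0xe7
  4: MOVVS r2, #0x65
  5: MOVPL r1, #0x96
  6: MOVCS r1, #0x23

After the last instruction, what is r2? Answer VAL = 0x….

VAL = 0xb8

0: ✓ CMP  NZCV=1001
1: · MOVPL
2: · SUBPL
3: ✓ CMP  NZCV=1000
4: · MOVVS
5: · MOVPL
6: · MOVCS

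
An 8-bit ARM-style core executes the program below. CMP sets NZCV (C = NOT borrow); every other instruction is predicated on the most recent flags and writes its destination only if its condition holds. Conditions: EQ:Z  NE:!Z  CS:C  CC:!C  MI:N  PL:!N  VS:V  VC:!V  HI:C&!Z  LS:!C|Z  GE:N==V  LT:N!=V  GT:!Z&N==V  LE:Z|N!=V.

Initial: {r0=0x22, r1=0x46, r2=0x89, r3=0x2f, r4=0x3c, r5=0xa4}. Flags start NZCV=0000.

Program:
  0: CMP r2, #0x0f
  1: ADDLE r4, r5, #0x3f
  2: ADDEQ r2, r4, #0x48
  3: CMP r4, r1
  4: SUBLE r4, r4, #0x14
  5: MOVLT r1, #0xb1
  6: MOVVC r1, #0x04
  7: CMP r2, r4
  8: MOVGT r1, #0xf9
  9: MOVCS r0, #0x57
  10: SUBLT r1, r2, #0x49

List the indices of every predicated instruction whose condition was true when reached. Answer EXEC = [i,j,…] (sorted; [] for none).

0: ✓ CMP  NZCV=0011
1: ✓ ADDLE  r4←0xe3
2: · ADDEQ
3: ✓ CMP  NZCV=1010
4: ✓ SUBLE  r4←0xcf
5: ✓ MOVLT  r1←0xb1
6: ✓ MOVVC  r1←0x04
7: ✓ CMP  NZCV=1000
8: · MOVGT
9: · MOVCS
10: ✓ SUBLT  r1←0x40

EXEC = [1,4,5,6,10]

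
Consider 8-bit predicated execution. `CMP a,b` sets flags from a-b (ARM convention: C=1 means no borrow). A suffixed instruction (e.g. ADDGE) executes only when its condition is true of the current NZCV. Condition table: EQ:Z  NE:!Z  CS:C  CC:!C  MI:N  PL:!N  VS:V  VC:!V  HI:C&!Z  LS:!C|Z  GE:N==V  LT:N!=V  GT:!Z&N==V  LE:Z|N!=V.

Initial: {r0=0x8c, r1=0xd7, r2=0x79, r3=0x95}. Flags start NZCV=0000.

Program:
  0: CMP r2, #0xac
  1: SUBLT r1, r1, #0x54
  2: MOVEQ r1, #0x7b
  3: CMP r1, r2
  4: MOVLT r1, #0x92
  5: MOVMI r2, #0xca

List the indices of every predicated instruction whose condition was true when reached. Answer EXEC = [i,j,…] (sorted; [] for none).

[0] flags=1001 → (cmp)
[1] flags=1001 LT?F → skip
[2] flags=1001 EQ?F → skip
[3] flags=0011 → (cmp)
[4] flags=0011 LT?T → r1=0x92
[5] flags=0011 MI?F → skip

EXEC = [4]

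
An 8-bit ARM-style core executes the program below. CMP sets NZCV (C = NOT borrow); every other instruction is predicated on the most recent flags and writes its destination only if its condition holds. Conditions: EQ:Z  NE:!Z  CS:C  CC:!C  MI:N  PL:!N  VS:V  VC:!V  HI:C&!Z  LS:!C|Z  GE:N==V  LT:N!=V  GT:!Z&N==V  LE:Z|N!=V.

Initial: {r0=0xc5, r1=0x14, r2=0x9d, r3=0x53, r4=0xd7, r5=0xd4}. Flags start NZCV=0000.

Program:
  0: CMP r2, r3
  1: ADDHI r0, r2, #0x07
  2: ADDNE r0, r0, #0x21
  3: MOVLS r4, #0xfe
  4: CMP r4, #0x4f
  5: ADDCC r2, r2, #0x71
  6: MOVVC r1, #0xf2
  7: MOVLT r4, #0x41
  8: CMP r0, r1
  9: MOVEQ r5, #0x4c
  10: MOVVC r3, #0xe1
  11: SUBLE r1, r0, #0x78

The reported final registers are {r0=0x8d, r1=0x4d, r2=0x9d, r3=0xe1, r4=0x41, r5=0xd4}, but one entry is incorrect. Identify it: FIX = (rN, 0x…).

FIX = (r0, 0xc5)

0: ✓ CMP  NZCV=0011
1: ✓ ADDHI  r0←0xa4
2: ✓ ADDNE  r0←0xc5
3: · MOVLS
4: ✓ CMP  NZCV=1010
5: · ADDCC
6: ✓ MOVVC  r1←0xf2
7: ✓ MOVLT  r4←0x41
8: ✓ CMP  NZCV=1000
9: · MOVEQ
10: ✓ MOVVC  r3←0xe1
11: ✓ SUBLE  r1←0x4d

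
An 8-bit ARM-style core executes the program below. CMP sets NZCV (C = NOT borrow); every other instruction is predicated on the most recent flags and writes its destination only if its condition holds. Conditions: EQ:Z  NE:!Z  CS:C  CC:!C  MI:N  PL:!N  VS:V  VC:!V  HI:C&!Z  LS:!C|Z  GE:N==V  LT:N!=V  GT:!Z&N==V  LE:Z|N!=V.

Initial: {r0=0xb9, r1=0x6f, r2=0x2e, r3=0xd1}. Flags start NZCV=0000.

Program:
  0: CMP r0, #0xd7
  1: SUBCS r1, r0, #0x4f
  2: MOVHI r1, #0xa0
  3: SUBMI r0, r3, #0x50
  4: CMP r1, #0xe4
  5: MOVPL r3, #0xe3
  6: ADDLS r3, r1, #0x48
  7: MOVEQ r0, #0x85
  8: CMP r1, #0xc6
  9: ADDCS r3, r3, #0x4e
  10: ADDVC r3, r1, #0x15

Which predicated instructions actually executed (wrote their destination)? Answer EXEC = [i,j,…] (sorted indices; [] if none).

0: ✓ CMP  NZCV=1000
1: · SUBCS
2: · MOVHI
3: ✓ SUBMI  r0←0x81
4: ✓ CMP  NZCV=1001
5: · MOVPL
6: ✓ ADDLS  r3←0xb7
7: · MOVEQ
8: ✓ CMP  NZCV=1001
9: · ADDCS
10: · ADDVC

EXEC = [3,6]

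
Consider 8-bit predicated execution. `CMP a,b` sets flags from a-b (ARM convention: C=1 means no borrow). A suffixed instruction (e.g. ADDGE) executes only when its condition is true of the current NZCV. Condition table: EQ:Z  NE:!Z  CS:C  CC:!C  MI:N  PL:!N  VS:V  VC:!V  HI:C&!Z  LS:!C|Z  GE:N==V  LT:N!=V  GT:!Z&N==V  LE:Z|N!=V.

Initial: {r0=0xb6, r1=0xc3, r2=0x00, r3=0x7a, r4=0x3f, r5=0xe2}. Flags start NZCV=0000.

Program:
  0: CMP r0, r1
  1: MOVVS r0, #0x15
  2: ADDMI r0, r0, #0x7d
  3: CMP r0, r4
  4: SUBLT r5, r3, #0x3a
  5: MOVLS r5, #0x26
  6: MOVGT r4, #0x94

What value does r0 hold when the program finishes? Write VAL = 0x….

[0] flags=1000 → (cmp)
[1] flags=1000 VS?F → skip
[2] flags=1000 MI?T → r0=0x33
[3] flags=1000 → (cmp)
[4] flags=1000 LT?T → r5=0x40
[5] flags=1000 LS?T → r5=0x26
[6] flags=1000 GT?F → skip

VAL = 0x33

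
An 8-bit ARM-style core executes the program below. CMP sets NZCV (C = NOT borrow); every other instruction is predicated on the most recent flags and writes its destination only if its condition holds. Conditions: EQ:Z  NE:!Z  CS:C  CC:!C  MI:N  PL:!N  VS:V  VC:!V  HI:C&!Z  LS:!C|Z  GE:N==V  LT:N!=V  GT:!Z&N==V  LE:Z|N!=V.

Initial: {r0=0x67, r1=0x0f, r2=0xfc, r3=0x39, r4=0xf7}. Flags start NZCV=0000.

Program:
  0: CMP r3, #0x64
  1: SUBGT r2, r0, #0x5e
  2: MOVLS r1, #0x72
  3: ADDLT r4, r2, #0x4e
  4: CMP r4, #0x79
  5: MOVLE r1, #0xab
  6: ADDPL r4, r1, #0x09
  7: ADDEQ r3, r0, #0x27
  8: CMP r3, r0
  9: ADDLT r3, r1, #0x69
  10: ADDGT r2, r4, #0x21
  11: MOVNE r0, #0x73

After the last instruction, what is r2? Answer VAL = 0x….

[0] flags=1000 → (cmp)
[1] flags=1000 GT?F → skip
[2] flags=1000 LS?T → r1=0x72
[3] flags=1000 LT?T → r4=0x4a
[4] flags=1000 → (cmp)
[5] flags=1000 LE?T → r1=0xab
[6] flags=1000 PL?F → skip
[7] flags=1000 EQ?F → skip
[8] flags=1000 → (cmp)
[9] flags=1000 LT?T → r3=0x14
[10] flags=1000 GT?F → skip
[11] flags=1000 NE?T → r0=0x73

VAL = 0xfc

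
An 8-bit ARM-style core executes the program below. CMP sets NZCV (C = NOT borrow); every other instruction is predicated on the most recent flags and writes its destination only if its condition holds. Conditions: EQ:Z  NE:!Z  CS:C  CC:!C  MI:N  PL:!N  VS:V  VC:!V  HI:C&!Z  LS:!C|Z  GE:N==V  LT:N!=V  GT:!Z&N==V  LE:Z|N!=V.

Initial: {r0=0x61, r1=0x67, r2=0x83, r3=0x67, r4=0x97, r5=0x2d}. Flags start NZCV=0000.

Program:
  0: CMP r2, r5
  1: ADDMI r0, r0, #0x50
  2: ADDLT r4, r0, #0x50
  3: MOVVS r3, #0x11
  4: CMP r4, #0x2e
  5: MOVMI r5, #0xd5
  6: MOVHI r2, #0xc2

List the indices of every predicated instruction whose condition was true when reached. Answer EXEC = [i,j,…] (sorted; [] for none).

0: ✓ CMP  NZCV=0011
1: · ADDMI
2: ✓ ADDLT  r4←0xb1
3: ✓ MOVVS  r3←0x11
4: ✓ CMP  NZCV=1010
5: ✓ MOVMI  r5←0xd5
6: ✓ MOVHI  r2←0xc2

EXEC = [2,3,5,6]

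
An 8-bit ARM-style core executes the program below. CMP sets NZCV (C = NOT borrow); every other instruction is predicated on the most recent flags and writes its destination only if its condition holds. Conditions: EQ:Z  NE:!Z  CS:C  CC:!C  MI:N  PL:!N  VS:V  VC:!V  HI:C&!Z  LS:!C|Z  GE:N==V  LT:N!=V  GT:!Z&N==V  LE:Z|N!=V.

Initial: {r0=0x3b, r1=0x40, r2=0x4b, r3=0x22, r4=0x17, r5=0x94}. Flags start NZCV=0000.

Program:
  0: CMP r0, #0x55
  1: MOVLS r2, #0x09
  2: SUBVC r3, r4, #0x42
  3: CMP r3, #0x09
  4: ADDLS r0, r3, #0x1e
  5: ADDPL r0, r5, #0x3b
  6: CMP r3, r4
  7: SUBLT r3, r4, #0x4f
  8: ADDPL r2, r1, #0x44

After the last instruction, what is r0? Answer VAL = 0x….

0: ✓ CMP  NZCV=1000
1: ✓ MOVLS  r2←0x09
2: ✓ SUBVC  r3←0xd5
3: ✓ CMP  NZCV=1010
4: · ADDLS
5: · ADDPL
6: ✓ CMP  NZCV=1010
7: ✓ SUBLT  r3←0xc8
8: · ADDPL

VAL = 0x3b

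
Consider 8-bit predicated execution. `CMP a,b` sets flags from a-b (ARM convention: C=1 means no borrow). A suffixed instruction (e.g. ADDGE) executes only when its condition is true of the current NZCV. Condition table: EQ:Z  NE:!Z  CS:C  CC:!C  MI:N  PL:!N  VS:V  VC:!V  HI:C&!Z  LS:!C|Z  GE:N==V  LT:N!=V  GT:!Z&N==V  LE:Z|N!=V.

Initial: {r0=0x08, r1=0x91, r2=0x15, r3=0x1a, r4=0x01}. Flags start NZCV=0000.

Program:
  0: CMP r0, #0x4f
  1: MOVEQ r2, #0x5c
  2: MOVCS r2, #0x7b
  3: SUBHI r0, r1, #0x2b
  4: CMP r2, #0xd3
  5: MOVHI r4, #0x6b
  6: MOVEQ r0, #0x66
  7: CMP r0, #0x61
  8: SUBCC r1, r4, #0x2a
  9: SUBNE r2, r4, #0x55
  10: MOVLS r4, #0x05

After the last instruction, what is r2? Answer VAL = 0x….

[0] flags=1000 → (cmp)
[1] flags=1000 EQ?F → skip
[2] flags=1000 CS?F → skip
[3] flags=1000 HI?F → skip
[4] flags=0000 → (cmp)
[5] flags=0000 HI?F → skip
[6] flags=0000 EQ?F → skip
[7] flags=1000 → (cmp)
[8] flags=1000 CC?T → r1=0xd7
[9] flags=1000 NE?T → r2=0xac
[10] flags=1000 LS?T → r4=0x05

VAL = 0xac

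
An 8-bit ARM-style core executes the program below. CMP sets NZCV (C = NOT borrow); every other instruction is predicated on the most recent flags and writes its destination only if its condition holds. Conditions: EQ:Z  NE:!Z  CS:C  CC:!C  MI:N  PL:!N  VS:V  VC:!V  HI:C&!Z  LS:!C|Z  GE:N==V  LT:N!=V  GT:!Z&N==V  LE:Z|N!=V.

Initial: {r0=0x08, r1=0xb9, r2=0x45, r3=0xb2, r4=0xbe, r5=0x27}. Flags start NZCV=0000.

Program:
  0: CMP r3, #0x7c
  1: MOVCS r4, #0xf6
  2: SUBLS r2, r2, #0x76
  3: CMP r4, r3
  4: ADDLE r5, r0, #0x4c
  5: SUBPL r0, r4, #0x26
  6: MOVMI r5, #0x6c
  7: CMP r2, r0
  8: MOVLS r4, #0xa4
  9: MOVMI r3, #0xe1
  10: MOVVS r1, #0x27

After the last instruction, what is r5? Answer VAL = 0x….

VAL = 0x27

[0] flags=0011 → (cmp)
[1] flags=0011 CS?T → r4=0xf6
[2] flags=0011 LS?F → skip
[3] flags=0010 → (cmp)
[4] flags=0010 LE?F → skip
[5] flags=0010 PL?T → r0=0xd0
[6] flags=0010 MI?F → skip
[7] flags=0000 → (cmp)
[8] flags=0000 LS?T → r4=0xa4
[9] flags=0000 MI?F → skip
[10] flags=0000 VS?F → skip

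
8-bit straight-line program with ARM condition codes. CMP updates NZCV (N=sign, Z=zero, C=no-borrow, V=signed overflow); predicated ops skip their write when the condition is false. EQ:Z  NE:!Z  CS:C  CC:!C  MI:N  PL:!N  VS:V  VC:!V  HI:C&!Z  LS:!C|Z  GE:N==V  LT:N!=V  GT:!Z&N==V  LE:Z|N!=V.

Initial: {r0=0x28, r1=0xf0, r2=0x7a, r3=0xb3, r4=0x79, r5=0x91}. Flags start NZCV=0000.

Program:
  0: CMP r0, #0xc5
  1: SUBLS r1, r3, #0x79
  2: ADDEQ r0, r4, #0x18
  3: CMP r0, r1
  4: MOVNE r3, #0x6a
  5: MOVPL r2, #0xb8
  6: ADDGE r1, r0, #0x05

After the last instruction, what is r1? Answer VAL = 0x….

VAL = 0x3a

[0] flags=0000 → (cmp)
[1] flags=0000 LS?T → r1=0x3a
[2] flags=0000 EQ?F → skip
[3] flags=1000 → (cmp)
[4] flags=1000 NE?T → r3=0x6a
[5] flags=1000 PL?F → skip
[6] flags=1000 GE?F → skip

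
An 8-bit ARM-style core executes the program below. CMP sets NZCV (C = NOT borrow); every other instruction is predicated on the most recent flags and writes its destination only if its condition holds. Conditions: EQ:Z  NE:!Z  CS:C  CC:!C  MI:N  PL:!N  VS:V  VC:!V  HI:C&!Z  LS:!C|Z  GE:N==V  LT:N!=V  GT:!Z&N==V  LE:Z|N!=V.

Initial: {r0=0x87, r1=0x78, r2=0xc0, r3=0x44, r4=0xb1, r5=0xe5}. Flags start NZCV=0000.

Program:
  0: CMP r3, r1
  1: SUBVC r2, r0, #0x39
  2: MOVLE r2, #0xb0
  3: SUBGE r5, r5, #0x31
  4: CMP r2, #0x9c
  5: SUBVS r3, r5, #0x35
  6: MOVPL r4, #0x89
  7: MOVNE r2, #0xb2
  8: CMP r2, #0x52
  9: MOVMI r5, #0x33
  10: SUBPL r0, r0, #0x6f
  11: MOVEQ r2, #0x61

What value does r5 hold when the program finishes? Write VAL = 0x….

VAL = 0xe5

[0] flags=1000 → (cmp)
[1] flags=1000 VC?T → r2=0x4e
[2] flags=1000 LE?T → r2=0xb0
[3] flags=1000 GE?F → skip
[4] flags=0010 → (cmp)
[5] flags=0010 VS?F → skip
[6] flags=0010 PL?T → r4=0x89
[7] flags=0010 NE?T → r2=0xb2
[8] flags=0011 → (cmp)
[9] flags=0011 MI?F → skip
[10] flags=0011 PL?T → r0=0x18
[11] flags=0011 EQ?F → skip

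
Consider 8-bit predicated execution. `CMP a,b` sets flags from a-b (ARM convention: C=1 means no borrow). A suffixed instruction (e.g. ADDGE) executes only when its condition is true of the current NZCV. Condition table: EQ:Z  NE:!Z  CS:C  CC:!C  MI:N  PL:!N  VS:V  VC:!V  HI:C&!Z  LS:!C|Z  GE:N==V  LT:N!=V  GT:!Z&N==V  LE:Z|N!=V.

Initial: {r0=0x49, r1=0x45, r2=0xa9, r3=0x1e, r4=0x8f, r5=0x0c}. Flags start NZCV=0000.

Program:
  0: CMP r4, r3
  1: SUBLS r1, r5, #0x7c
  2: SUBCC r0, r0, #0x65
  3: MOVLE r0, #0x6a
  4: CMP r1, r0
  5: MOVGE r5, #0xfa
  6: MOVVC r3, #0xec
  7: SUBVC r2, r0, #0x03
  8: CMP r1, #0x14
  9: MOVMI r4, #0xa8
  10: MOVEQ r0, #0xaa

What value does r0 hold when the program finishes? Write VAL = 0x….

VAL = 0x6a

0: ✓ CMP  NZCV=0011
1: · SUBLS
2: · SUBCC
3: ✓ MOVLE  r0←0x6a
4: ✓ CMP  NZCV=1000
5: · MOVGE
6: ✓ MOVVC  r3←0xec
7: ✓ SUBVC  r2←0x67
8: ✓ CMP  NZCV=0010
9: · MOVMI
10: · MOVEQ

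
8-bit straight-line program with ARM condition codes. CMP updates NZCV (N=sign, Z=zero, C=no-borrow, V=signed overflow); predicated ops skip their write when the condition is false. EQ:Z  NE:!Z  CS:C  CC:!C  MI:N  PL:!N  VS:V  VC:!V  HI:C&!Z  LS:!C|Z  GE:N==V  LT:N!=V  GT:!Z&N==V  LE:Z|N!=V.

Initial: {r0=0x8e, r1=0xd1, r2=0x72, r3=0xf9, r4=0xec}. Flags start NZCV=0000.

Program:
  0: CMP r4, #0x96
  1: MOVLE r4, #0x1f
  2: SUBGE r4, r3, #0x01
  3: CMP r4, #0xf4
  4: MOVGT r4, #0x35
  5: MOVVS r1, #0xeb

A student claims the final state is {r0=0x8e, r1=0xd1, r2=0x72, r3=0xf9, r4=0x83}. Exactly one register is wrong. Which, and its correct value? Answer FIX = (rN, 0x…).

[0] flags=0010 → (cmp)
[1] flags=0010 LE?F → skip
[2] flags=0010 GE?T → r4=0xf8
[3] flags=0010 → (cmp)
[4] flags=0010 GT?T → r4=0x35
[5] flags=0010 VS?F → skip

FIX = (r4, 0x35)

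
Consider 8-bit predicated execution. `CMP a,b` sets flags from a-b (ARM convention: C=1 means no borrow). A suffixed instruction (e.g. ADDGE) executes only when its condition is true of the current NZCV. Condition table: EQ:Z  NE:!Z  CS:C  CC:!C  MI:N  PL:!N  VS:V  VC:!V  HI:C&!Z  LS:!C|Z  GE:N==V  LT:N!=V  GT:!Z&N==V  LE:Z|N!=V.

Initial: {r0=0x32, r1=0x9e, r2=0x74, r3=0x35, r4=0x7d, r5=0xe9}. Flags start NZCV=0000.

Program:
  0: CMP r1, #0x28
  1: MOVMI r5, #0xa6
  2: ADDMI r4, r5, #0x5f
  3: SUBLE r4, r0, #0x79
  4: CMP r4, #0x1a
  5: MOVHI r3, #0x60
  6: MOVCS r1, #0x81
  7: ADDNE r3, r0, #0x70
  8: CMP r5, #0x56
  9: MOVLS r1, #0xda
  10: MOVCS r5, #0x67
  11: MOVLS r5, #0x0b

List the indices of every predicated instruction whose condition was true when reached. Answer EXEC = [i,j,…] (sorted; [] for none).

EXEC = [3,5,6,7,10]

[0] flags=0011 → (cmp)
[1] flags=0011 MI?F → skip
[2] flags=0011 MI?F → skip
[3] flags=0011 LE?T → r4=0xb9
[4] flags=1010 → (cmp)
[5] flags=1010 HI?T → r3=0x60
[6] flags=1010 CS?T → r1=0x81
[7] flags=1010 NE?T → r3=0xa2
[8] flags=1010 → (cmp)
[9] flags=1010 LS?F → skip
[10] flags=1010 CS?T → r5=0x67
[11] flags=1010 LS?F → skip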